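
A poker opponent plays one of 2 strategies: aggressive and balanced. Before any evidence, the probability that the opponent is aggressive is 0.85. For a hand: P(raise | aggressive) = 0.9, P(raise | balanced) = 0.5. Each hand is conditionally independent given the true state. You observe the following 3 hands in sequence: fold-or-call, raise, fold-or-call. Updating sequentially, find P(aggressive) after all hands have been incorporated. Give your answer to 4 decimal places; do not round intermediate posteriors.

0.2898

After 'fold-or-call': P(aggressive) = 0.1·0.8500 / (0.1·0.8500 + 0.5·0.1500) ≈ 0.5312
After 'raise': P(aggressive) = 0.9·0.5312 / (0.9·0.5312 + 0.5·0.4688) ≈ 0.6711
After 'fold-or-call': P(aggressive) = 0.1·0.6711 / (0.1·0.6711 + 0.5·0.3289) ≈ 0.2898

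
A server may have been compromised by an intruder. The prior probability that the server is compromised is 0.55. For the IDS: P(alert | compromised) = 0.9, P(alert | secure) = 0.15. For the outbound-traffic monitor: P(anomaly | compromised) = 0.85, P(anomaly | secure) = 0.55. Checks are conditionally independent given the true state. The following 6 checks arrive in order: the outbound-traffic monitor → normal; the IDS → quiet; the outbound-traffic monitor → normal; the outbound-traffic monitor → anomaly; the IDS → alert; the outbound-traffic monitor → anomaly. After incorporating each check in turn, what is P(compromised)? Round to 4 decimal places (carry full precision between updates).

0.1863

After the outbound-traffic monitor='normal': P(compromised) = 0.15·0.5500 / (0.15·0.5500 + 0.45·0.4500) ≈ 0.2895
After the IDS='quiet': P(compromised) = 0.1·0.2895 / (0.1·0.2895 + 0.85·0.7105) ≈ 0.0457
After the outbound-traffic monitor='normal': P(compromised) = 0.15·0.0457 / (0.15·0.0457 + 0.45·0.9543) ≈ 0.0157
After the outbound-traffic monitor='anomaly': P(compromised) = 0.85·0.0157 / (0.85·0.0157 + 0.55·0.9843) ≈ 0.0241
After the IDS='alert': P(compromised) = 0.9·0.0241 / (0.9·0.0241 + 0.15·0.9759) ≈ 0.1290
After the outbound-traffic monitor='anomaly': P(compromised) = 0.85·0.1290 / (0.85·0.1290 + 0.55·0.8710) ≈ 0.1863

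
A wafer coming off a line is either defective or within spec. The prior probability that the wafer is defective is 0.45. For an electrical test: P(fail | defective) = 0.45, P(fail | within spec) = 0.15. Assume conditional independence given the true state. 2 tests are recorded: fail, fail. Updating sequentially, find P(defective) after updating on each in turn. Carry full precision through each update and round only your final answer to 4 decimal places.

0.8804

After 'fail': P(defective) = 0.45·0.4500 / (0.45·0.4500 + 0.15·0.5500) ≈ 0.7105
After 'fail': P(defective) = 0.45·0.7105 / (0.45·0.7105 + 0.15·0.2895) ≈ 0.8804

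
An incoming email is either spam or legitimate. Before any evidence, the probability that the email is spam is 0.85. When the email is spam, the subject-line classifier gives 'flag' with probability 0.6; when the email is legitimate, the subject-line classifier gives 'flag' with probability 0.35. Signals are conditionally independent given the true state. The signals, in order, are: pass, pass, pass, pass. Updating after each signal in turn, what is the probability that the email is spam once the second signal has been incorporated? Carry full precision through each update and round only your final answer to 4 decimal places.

0.6821

After 'pass': P(spam) = 0.4·0.8500 / (0.4·0.8500 + 0.65·0.1500) ≈ 0.7771
After 'pass': P(spam) = 0.4·0.7771 / (0.4·0.7771 + 0.65·0.2229) ≈ 0.6821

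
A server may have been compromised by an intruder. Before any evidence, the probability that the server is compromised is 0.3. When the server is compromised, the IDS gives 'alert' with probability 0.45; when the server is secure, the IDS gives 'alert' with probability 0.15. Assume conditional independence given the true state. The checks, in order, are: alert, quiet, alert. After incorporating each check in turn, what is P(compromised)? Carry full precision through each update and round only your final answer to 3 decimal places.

After 'alert': P(compromised) = 0.45·0.3000 / (0.45·0.3000 + 0.15·0.7000) ≈ 0.5625
After 'quiet': P(compromised) = 0.55·0.5625 / (0.55·0.5625 + 0.85·0.4375) ≈ 0.4541
After 'alert': P(compromised) = 0.45·0.4541 / (0.45·0.4541 + 0.15·0.5459) ≈ 0.7139

0.714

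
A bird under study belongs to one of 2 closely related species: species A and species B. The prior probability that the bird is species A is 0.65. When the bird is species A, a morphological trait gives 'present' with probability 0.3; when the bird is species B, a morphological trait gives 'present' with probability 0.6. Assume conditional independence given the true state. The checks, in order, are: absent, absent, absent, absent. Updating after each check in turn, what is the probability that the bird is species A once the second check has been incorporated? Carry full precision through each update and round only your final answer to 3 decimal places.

After 'absent': P(species A) = 0.7·0.6500 / (0.7·0.6500 + 0.4·0.3500) ≈ 0.7647
After 'absent': P(species A) = 0.7·0.7647 / (0.7·0.7647 + 0.4·0.2353) ≈ 0.8505

0.850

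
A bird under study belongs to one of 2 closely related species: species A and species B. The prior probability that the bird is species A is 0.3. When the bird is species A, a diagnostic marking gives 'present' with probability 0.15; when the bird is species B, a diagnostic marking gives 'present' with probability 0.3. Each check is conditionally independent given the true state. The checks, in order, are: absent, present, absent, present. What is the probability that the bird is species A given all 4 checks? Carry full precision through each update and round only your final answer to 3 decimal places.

After 'absent': P(species A) = 0.85·0.3000 / (0.85·0.3000 + 0.7·0.7000) ≈ 0.3423
After 'present': P(species A) = 0.15·0.3423 / (0.15·0.3423 + 0.3·0.6577) ≈ 0.2065
After 'absent': P(species A) = 0.85·0.2065 / (0.85·0.2065 + 0.7·0.7935) ≈ 0.2401
After 'present': P(species A) = 0.15·0.2401 / (0.15·0.2401 + 0.3·0.7599) ≈ 0.1364

0.136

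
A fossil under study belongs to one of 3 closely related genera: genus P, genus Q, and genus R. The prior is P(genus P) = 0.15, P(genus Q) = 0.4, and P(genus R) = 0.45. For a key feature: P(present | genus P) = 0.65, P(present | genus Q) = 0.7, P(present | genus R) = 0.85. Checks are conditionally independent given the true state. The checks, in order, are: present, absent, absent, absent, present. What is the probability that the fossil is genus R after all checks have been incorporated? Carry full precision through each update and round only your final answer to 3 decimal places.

After 'present': normaliser = 0.65·0.1500 + 0.7·0.4000 + 0.85·0.4500; P(genus P) ≈ 0.1283, P(genus Q) ≈ 0.3684, P(genus R) ≈ 0.5033
After 'absent': normaliser = 0.35·0.1283 + 0.3·0.3684 + 0.15·0.5033; P(genus P) ≈ 0.1944, P(genus Q) ≈ 0.4786, P(genus R) ≈ 0.3269
After 'absent': normaliser = 0.35·0.1944 + 0.3·0.4786 + 0.15·0.3269; P(genus P) ≈ 0.2611, P(genus Q) ≈ 0.5508, P(genus R) ≈ 0.1881
After 'absent': normaliser = 0.35·0.2611 + 0.3·0.5508 + 0.15·0.1881; P(genus P) ≈ 0.3208, P(genus Q) ≈ 0.5801, P(genus R) ≈ 0.0991
After 'present': normaliser = 0.65·0.3208 + 0.7·0.5801 + 0.85·0.0991; P(genus P) ≈ 0.2984, P(genus Q) ≈ 0.5811, P(genus R) ≈ 0.1205

0.120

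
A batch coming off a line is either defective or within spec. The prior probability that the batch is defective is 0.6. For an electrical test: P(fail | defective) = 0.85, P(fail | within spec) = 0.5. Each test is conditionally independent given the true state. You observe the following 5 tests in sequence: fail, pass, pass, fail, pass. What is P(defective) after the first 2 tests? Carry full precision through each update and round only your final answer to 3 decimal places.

0.433

After 'fail': P(defective) = 0.85·0.6000 / (0.85·0.6000 + 0.5·0.4000) ≈ 0.7183
After 'pass': P(defective) = 0.15·0.7183 / (0.15·0.7183 + 0.5·0.2817) ≈ 0.4334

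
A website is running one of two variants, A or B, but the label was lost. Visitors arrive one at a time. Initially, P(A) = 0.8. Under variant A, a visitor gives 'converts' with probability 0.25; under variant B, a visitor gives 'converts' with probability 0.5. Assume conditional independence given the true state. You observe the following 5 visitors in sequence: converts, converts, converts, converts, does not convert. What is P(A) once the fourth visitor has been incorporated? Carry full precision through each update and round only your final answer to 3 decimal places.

After 'converts': P(A) = 0.25·0.8000 / (0.25·0.8000 + 0.5·0.2000) ≈ 0.6667
After 'converts': P(A) = 0.25·0.6667 / (0.25·0.6667 + 0.5·0.3333) ≈ 0.5000
After 'converts': P(A) = 0.25·0.5000 / (0.25·0.5000 + 0.5·0.5000) ≈ 0.3333
After 'converts': P(A) = 0.25·0.3333 / (0.25·0.3333 + 0.5·0.6667) ≈ 0.2000

0.200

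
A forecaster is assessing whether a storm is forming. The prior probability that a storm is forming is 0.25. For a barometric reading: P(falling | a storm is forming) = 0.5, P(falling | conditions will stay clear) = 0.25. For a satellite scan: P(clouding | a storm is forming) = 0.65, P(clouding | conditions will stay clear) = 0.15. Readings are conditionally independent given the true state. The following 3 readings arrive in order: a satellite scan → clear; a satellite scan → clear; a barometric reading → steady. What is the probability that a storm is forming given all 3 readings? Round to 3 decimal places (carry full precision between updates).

0.036

After a satellite scan='clear': P(storm) = 0.35·0.2500 / (0.35·0.2500 + 0.85·0.7500) ≈ 0.1207
After a satellite scan='clear': P(storm) = 0.35·0.1207 / (0.35·0.1207 + 0.85·0.8793) ≈ 0.0535
After a barometric reading='steady': P(storm) = 0.5·0.0535 / (0.5·0.0535 + 0.75·0.9465) ≈ 0.0363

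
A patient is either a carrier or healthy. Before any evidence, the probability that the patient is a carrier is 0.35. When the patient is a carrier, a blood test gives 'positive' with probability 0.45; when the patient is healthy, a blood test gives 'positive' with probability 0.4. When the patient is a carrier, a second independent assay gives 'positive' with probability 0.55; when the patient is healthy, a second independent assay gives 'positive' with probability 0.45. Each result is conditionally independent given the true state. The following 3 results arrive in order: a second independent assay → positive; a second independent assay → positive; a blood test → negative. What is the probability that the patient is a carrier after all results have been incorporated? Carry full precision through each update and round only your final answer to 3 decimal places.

Apply Bayes' rule sequentially, carrying P(carrier) forward.
After a second independent assay='positive': P(carrier) = 0.55·0.3500 / (0.55·0.3500 + 0.45·0.6500) ≈ 0.3969
After a second independent assay='positive': P(carrier) = 0.55·0.3969 / (0.55·0.3969 + 0.45·0.6031) ≈ 0.4458
After a blood test='negative': P(carrier) = 0.55·0.4458 / (0.55·0.4458 + 0.6·0.5542) ≈ 0.4244

0.424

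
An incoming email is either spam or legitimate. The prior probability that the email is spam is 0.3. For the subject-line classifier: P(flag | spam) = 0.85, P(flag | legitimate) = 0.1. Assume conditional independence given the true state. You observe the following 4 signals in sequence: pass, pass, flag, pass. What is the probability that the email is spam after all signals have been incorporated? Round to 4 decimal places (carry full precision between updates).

0.0166

Each posterior becomes the prior for the next update.
After 'pass': P(spam) = 0.15·0.3000 / (0.15·0.3000 + 0.9·0.7000) ≈ 0.0667
After 'pass': P(spam) = 0.15·0.0667 / (0.15·0.0667 + 0.9·0.9333) ≈ 0.0118
After 'flag': P(spam) = 0.85·0.0118 / (0.85·0.0118 + 0.1·0.9882) ≈ 0.0919
After 'pass': P(spam) = 0.15·0.0919 / (0.15·0.0919 + 0.9·0.9081) ≈ 0.0166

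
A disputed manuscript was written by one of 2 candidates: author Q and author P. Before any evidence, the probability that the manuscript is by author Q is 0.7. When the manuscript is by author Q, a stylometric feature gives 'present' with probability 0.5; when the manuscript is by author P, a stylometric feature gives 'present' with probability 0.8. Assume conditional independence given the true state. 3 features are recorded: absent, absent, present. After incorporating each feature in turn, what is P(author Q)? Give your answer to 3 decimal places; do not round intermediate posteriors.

After 'absent': P(author Q) = 0.5·0.7000 / (0.5·0.7000 + 0.2·0.3000) ≈ 0.8537
After 'absent': P(author Q) = 0.5·0.8537 / (0.5·0.8537 + 0.2·0.1463) ≈ 0.9358
After 'present': P(author Q) = 0.5·0.9358 / (0.5·0.9358 + 0.8·0.0642) ≈ 0.9011

0.901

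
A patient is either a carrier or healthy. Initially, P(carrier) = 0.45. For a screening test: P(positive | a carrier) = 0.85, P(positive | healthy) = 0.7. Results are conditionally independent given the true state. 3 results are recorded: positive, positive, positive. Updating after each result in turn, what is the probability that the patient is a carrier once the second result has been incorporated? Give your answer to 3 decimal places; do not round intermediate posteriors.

After 'positive': P(carrier) = 0.85·0.4500 / (0.85·0.4500 + 0.7·0.5500) ≈ 0.4984
After 'positive': P(carrier) = 0.85·0.4984 / (0.85·0.4984 + 0.7·0.5016) ≈ 0.5468

0.547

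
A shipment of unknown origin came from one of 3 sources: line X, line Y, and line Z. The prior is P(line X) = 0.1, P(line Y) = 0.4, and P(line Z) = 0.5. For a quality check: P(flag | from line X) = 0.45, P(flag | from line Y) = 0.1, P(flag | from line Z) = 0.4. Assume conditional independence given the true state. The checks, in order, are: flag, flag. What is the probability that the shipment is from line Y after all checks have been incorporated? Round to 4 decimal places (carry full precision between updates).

Apply Bayes' rule sequentially, carrying P(line Y) forward.
After 'flag': normaliser = 0.45·0.1000 + 0.1·0.4000 + 0.4·0.5000; P(line X) ≈ 0.1579, P(line Y) ≈ 0.1404, P(line Z) ≈ 0.7018
After 'flag': normaliser = 0.45·0.1579 + 0.1·0.1404 + 0.4·0.7018; P(line X) ≈ 0.1942, P(line Y) ≈ 0.0384, P(line Z) ≈ 0.7674

0.0384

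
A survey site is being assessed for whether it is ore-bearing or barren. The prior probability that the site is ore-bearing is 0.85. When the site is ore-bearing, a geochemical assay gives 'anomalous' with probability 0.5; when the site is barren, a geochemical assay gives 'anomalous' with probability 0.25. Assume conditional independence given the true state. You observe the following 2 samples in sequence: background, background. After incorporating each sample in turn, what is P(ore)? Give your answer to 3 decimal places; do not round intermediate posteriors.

Apply Bayes' rule sequentially, carrying P(ore) forward.
After 'background': P(ore) = 0.5·0.8500 / (0.5·0.8500 + 0.75·0.1500) ≈ 0.7907
After 'background': P(ore) = 0.5·0.7907 / (0.5·0.7907 + 0.75·0.2093) ≈ 0.7158

0.716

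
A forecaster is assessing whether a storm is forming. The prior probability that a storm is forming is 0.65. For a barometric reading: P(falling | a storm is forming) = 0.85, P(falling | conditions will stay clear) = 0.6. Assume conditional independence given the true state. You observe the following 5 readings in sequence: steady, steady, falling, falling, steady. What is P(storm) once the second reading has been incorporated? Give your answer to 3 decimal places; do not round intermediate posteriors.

After 'steady': P(storm) = 0.15·0.6500 / (0.15·0.6500 + 0.4·0.3500) ≈ 0.4105
After 'steady': P(storm) = 0.15·0.4105 / (0.15·0.4105 + 0.4·0.5895) ≈ 0.2071

0.207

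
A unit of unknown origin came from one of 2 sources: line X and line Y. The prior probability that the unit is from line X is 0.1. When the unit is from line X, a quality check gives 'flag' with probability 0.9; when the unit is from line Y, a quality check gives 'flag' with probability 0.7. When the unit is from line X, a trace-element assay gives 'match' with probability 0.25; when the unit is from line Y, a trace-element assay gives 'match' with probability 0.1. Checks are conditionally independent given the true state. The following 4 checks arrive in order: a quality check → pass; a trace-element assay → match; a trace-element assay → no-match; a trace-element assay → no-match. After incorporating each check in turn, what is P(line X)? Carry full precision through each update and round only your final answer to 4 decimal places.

After a quality check='pass': P(line X) = 0.1·0.1000 / (0.1·0.1000 + 0.3·0.9000) ≈ 0.0357
After a trace-element assay='match': P(line X) = 0.25·0.0357 / (0.25·0.0357 + 0.1·0.9643) ≈ 0.0847
After a trace-element assay='no-match': P(line X) = 0.75·0.0847 / (0.75·0.0847 + 0.9·0.9153) ≈ 0.0716
After a trace-element assay='no-match': P(line X) = 0.75·0.0716 / (0.75·0.0716 + 0.9·0.9284) ≈ 0.0604

0.0604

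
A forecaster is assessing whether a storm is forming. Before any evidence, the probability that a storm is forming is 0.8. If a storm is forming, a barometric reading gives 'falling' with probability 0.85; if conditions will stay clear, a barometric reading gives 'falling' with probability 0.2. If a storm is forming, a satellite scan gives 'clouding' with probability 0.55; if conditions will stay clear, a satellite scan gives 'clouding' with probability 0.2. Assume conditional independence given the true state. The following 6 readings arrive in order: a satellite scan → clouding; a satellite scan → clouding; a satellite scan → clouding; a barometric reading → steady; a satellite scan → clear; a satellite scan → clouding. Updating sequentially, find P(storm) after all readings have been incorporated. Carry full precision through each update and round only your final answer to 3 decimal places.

0.960

After a satellite scan='clouding': P(storm) = 0.55·0.8000 / (0.55·0.8000 + 0.2·0.2000) ≈ 0.9167
After a satellite scan='clouding': P(storm) = 0.55·0.9167 / (0.55·0.9167 + 0.2·0.0833) ≈ 0.9680
After a satellite scan='clouding': P(storm) = 0.55·0.9680 / (0.55·0.9680 + 0.2·0.0320) ≈ 0.9881
After a barometric reading='steady': P(storm) = 0.15·0.9881 / (0.15·0.9881 + 0.8·0.0119) ≈ 0.9398
After a satellite scan='clear': P(storm) = 0.45·0.9398 / (0.45·0.9398 + 0.8·0.0602) ≈ 0.8977
After a satellite scan='clouding': P(storm) = 0.55·0.8977 / (0.55·0.8977 + 0.2·0.1023) ≈ 0.9602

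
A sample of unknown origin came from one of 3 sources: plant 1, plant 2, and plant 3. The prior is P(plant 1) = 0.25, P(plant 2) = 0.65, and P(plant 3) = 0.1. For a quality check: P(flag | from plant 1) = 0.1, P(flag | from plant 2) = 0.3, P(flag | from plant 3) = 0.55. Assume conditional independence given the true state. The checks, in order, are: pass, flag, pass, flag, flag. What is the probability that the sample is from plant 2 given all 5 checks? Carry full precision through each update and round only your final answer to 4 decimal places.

Apply Bayes' rule sequentially, carrying P(plant 2) forward.
After 'pass': normaliser = 0.9·0.2500 + 0.7·0.6500 + 0.45·0.1000; P(plant 1) ≈ 0.3103, P(plant 2) ≈ 0.6276, P(plant 3) ≈ 0.0621
After 'flag': normaliser = 0.1·0.3103 + 0.3·0.6276 + 0.55·0.0621; P(plant 1) ≈ 0.1224, P(plant 2) ≈ 0.7429, P(plant 3) ≈ 0.1347
After 'pass': normaliser = 0.9·0.1224 + 0.7·0.7429 + 0.45·0.1347; P(plant 1) ≈ 0.1595, P(plant 2) ≈ 0.7527, P(plant 3) ≈ 0.0877
After 'flag': normaliser = 0.1·0.1595 + 0.3·0.7527 + 0.55·0.0877; P(plant 1) ≈ 0.0550, P(plant 2) ≈ 0.7786, P(plant 3) ≈ 0.1664
After 'flag': normaliser = 0.1·0.0550 + 0.3·0.7786 + 0.55·0.1664; P(plant 1) ≈ 0.0166, P(plant 2) ≈ 0.7066, P(plant 3) ≈ 0.2768

0.7066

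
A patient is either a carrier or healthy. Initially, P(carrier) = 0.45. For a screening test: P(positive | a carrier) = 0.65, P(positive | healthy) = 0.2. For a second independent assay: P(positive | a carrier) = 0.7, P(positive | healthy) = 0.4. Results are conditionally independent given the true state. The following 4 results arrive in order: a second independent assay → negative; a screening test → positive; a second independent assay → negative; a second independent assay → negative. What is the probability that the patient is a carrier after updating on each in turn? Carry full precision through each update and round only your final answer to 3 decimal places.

0.249

After a second independent assay='negative': P(carrier) = 0.3·0.4500 / (0.3·0.4500 + 0.6·0.5500) ≈ 0.2903
After a screening test='positive': P(carrier) = 0.65·0.2903 / (0.65·0.2903 + 0.2·0.7097) ≈ 0.5707
After a second independent assay='negative': P(carrier) = 0.3·0.5707 / (0.3·0.5707 + 0.6·0.4293) ≈ 0.3993
After a second independent assay='negative': P(carrier) = 0.3·0.3993 / (0.3·0.3993 + 0.6·0.6007) ≈ 0.2495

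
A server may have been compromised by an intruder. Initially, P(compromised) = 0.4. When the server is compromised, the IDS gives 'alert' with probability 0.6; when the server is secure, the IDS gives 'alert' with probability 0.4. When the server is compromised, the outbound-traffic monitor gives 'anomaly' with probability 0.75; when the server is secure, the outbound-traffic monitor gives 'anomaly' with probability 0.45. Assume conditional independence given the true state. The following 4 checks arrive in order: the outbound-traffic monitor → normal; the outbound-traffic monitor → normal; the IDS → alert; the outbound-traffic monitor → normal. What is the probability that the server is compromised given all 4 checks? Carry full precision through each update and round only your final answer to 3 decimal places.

0.086

After the outbound-traffic monitor='normal': P(compromised) = 0.25·0.4000 / (0.25·0.4000 + 0.55·0.6000) ≈ 0.2326
After the outbound-traffic monitor='normal': P(compromised) = 0.25·0.2326 / (0.25·0.2326 + 0.55·0.7674) ≈ 0.1211
After the IDS='alert': P(compromised) = 0.6·0.1211 / (0.6·0.1211 + 0.4·0.8789) ≈ 0.1712
After the outbound-traffic monitor='normal': P(compromised) = 0.25·0.1712 / (0.25·0.1712 + 0.55·0.8288) ≈ 0.0859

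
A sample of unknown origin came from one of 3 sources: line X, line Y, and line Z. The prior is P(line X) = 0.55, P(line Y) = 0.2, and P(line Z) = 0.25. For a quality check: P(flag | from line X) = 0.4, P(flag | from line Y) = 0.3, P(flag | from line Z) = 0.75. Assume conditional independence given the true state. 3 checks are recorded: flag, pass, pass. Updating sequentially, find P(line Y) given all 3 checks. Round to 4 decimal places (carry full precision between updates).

After 'flag': normaliser = 0.4·0.5500 + 0.3·0.2000 + 0.75·0.2500; P(line X) ≈ 0.4706, P(line Y) ≈ 0.1283, P(line Z) ≈ 0.4011
After 'pass': normaliser = 0.6·0.4706 + 0.7·0.1283 + 0.25·0.4011; P(line X) ≈ 0.5976, P(line Y) ≈ 0.1902, P(line Z) ≈ 0.2122
After 'pass': normaliser = 0.6·0.5976 + 0.7·0.1902 + 0.25·0.2122; P(line X) ≈ 0.6583, P(line Y) ≈ 0.2444, P(line Z) ≈ 0.0974

0.2444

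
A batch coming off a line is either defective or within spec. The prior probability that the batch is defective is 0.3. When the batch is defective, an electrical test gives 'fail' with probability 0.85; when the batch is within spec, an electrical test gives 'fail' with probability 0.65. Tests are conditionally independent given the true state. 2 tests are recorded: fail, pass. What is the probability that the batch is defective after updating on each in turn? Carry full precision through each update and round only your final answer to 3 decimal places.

0.194

After 'fail': P(defective) = 0.85·0.3000 / (0.85·0.3000 + 0.65·0.7000) ≈ 0.3592
After 'pass': P(defective) = 0.15·0.3592 / (0.15·0.3592 + 0.35·0.6408) ≈ 0.1937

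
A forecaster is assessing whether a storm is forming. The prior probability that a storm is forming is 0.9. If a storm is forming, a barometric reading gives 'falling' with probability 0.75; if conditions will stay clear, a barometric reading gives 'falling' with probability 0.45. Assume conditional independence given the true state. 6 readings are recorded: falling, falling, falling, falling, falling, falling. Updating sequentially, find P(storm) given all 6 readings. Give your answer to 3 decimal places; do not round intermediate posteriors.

0.995

After 'falling': P(storm) = 0.75·0.9000 / (0.75·0.9000 + 0.45·0.1000) ≈ 0.9375
After 'falling': P(storm) = 0.75·0.9375 / (0.75·0.9375 + 0.45·0.0625) ≈ 0.9615
After 'falling': P(storm) = 0.75·0.9615 / (0.75·0.9615 + 0.45·0.0385) ≈ 0.9766
After 'falling': P(storm) = 0.75·0.9766 / (0.75·0.9766 + 0.45·0.0234) ≈ 0.9858
After 'falling': P(storm) = 0.75·0.9858 / (0.75·0.9858 + 0.45·0.0142) ≈ 0.9914
After 'falling': P(storm) = 0.75·0.9914 / (0.75·0.9914 + 0.45·0.0086) ≈ 0.9948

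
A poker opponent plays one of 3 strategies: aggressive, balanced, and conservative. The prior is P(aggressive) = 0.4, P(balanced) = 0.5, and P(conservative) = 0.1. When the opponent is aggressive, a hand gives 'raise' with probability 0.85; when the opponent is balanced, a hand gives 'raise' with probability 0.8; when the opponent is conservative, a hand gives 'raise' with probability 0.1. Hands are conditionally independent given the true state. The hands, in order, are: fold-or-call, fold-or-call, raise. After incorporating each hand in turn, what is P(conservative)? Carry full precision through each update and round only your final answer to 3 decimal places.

After 'fold-or-call': normaliser = 0.15·0.4000 + 0.2·0.5000 + 0.9·0.1000; P(aggressive) ≈ 0.2400, P(balanced) ≈ 0.4000, P(conservative) ≈ 0.3600
After 'fold-or-call': normaliser = 0.15·0.2400 + 0.2·0.4000 + 0.9·0.3600; P(aggressive) ≈ 0.0818, P(balanced) ≈ 0.1818, P(conservative) ≈ 0.7364
After 'raise': normaliser = 0.85·0.0818 + 0.8·0.1818 + 0.1·0.7364; P(aggressive) ≈ 0.2409, P(balanced) ≈ 0.5039, P(conservative) ≈ 0.2551

0.255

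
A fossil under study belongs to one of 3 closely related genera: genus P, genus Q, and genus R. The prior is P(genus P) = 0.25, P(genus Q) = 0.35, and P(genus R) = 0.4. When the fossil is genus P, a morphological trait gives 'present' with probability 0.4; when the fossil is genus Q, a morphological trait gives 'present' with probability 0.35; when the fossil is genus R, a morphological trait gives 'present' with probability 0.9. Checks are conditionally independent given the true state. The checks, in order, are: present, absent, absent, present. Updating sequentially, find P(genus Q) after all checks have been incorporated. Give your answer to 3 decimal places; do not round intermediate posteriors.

After 'present': normaliser = 0.4·0.2500 + 0.35·0.3500 + 0.9·0.4000; P(genus P) ≈ 0.1717, P(genus Q) ≈ 0.2103, P(genus R) ≈ 0.6180
After 'absent': normaliser = 0.6·0.1717 + 0.65·0.2103 + 0.1·0.6180; P(genus P) ≈ 0.3416, P(genus Q) ≈ 0.4534, P(genus R) ≈ 0.2050
After 'absent': normaliser = 0.6·0.3416 + 0.65·0.4534 + 0.1·0.2050; P(genus P) ≈ 0.3941, P(genus Q) ≈ 0.5665, P(genus R) ≈ 0.0394
After 'present': normaliser = 0.4·0.3941 + 0.35·0.5665 + 0.9·0.0394; P(genus P) ≈ 0.4027, P(genus Q) ≈ 0.5066, P(genus R) ≈ 0.0906

0.507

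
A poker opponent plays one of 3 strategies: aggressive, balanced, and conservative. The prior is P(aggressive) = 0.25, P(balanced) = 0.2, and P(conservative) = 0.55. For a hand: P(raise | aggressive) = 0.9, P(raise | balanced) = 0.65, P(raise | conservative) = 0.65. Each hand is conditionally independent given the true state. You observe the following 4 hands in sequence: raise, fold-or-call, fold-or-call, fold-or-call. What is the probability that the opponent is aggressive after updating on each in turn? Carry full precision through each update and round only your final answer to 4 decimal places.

0.0107

After 'raise': normaliser = 0.9·0.2500 + 0.65·0.2000 + 0.65·0.5500; P(aggressive) ≈ 0.3158, P(balanced) ≈ 0.1825, P(conservative) ≈ 0.5018
After 'fold-or-call': normaliser = 0.1·0.3158 + 0.35·0.1825 + 0.35·0.5018; P(aggressive) ≈ 0.1165, P(balanced) ≈ 0.2356, P(conservative) ≈ 0.6479
After 'fold-or-call': normaliser = 0.1·0.1165 + 0.35·0.2356 + 0.35·0.6479; P(aggressive) ≈ 0.0363, P(balanced) ≈ 0.2570, P(conservative) ≈ 0.7067
After 'fold-or-call': normaliser = 0.1·0.0363 + 0.35·0.2570 + 0.35·0.7067; P(aggressive) ≈ 0.0107, P(balanced) ≈ 0.2638, P(conservative) ≈ 0.7255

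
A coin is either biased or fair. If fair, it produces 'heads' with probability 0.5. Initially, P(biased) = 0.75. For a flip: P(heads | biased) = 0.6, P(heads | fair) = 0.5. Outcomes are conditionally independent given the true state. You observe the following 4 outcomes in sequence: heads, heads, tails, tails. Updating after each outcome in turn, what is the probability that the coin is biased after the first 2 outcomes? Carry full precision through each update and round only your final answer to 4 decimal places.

0.8120

After 'heads': P(biased) = 0.6·0.7500 / (0.6·0.7500 + 0.5·0.2500) ≈ 0.7826
After 'heads': P(biased) = 0.6·0.7826 / (0.6·0.7826 + 0.5·0.2174) ≈ 0.8120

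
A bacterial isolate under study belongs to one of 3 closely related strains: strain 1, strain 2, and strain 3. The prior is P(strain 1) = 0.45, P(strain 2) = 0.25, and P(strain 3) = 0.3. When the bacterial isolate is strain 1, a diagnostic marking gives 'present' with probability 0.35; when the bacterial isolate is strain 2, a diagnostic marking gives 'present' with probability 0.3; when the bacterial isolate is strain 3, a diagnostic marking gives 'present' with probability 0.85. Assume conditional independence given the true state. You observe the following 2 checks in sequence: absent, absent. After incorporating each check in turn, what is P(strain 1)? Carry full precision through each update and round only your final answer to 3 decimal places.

0.595

Apply Bayes' rule sequentially, carrying P(strain 1) forward.
After 'absent': normaliser = 0.65·0.4500 + 0.7·0.2500 + 0.15·0.3000; P(strain 1) ≈ 0.5707, P(strain 2) ≈ 0.3415, P(strain 3) ≈ 0.0878
After 'absent': normaliser = 0.65·0.5707 + 0.7·0.3415 + 0.15·0.0878; P(strain 1) ≈ 0.5953, P(strain 2) ≈ 0.3836, P(strain 3) ≈ 0.0211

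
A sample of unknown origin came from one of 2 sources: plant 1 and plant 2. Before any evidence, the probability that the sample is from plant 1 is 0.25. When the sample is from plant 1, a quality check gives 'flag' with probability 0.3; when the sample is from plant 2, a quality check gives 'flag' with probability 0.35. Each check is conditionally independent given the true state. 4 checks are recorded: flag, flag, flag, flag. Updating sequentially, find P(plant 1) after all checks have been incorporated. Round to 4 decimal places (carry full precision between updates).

After 'flag': P(plant 1) = 0.3·0.2500 / (0.3·0.2500 + 0.35·0.7500) ≈ 0.2222
After 'flag': P(plant 1) = 0.3·0.2222 / (0.3·0.2222 + 0.35·0.7778) ≈ 0.1967
After 'flag': P(plant 1) = 0.3·0.1967 / (0.3·0.1967 + 0.35·0.8033) ≈ 0.1735
After 'flag': P(plant 1) = 0.3·0.1735 / (0.3·0.1735 + 0.35·0.8265) ≈ 0.1525

0.1525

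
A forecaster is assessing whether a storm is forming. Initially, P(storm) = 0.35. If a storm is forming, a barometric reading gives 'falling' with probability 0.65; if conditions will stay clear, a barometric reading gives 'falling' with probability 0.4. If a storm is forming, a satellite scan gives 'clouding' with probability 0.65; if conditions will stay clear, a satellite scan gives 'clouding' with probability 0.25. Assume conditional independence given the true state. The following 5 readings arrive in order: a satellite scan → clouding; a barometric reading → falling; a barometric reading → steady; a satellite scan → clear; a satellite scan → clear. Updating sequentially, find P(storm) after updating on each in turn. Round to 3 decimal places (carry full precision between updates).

0.224

Each posterior becomes the prior for the next update.
After a satellite scan='clouding': P(storm) = 0.65·0.3500 / (0.65·0.3500 + 0.25·0.6500) ≈ 0.5833
After a barometric reading='falling': P(storm) = 0.65·0.5833 / (0.65·0.5833 + 0.4·0.4167) ≈ 0.6947
After a barometric reading='steady': P(storm) = 0.35·0.6947 / (0.35·0.6947 + 0.6·0.3053) ≈ 0.5703
After a satellite scan='clear': P(storm) = 0.35·0.5703 / (0.35·0.5703 + 0.75·0.4297) ≈ 0.3825
After a satellite scan='clear': P(storm) = 0.35·0.3825 / (0.35·0.3825 + 0.75·0.6175) ≈ 0.2242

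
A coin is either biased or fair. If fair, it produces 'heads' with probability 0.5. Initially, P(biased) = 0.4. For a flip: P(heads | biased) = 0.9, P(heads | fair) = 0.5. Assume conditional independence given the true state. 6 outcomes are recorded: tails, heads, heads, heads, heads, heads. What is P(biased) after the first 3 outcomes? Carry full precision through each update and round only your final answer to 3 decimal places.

After 'tails': P(biased) = 0.1·0.4000 / (0.1·0.4000 + 0.5·0.6000) ≈ 0.1176
After 'heads': P(biased) = 0.9·0.1176 / (0.9·0.1176 + 0.5·0.8824) ≈ 0.1935
After 'heads': P(biased) = 0.9·0.1935 / (0.9·0.1935 + 0.5·0.8065) ≈ 0.3017

0.302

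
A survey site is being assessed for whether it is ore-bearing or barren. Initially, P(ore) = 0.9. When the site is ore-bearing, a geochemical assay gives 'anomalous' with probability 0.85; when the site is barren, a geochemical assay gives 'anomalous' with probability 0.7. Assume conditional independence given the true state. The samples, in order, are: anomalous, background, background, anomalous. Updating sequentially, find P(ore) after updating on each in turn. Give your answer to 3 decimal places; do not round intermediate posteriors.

0.768

Each posterior becomes the prior for the next update.
After 'anomalous': P(ore) = 0.85·0.9000 / (0.85·0.9000 + 0.7·0.1000) ≈ 0.9162
After 'background': P(ore) = 0.15·0.9162 / (0.15·0.9162 + 0.3·0.0838) ≈ 0.8453
After 'background': P(ore) = 0.15·0.8453 / (0.15·0.8453 + 0.3·0.1547) ≈ 0.7321
After 'anomalous': P(ore) = 0.85·0.7321 / (0.85·0.7321 + 0.7·0.2679) ≈ 0.7684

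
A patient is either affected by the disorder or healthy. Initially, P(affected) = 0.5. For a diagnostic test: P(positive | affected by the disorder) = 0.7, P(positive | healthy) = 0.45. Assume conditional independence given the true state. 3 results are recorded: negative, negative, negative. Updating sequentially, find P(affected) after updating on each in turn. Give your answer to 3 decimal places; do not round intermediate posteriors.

0.140

After 'negative': P(affected) = 0.3·0.5000 / (0.3·0.5000 + 0.55·0.5000) ≈ 0.3529
After 'negative': P(affected) = 0.3·0.3529 / (0.3·0.3529 + 0.55·0.6471) ≈ 0.2293
After 'negative': P(affected) = 0.3·0.2293 / (0.3·0.2293 + 0.55·0.7707) ≈ 0.1396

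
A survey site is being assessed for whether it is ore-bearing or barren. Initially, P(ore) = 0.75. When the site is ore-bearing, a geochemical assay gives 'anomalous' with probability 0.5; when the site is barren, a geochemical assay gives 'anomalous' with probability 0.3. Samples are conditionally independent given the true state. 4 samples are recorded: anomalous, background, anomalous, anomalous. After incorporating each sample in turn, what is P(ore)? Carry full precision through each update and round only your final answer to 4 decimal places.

0.9084

Each posterior becomes the prior for the next update.
After 'anomalous': P(ore) = 0.5·0.7500 / (0.5·0.7500 + 0.3·0.2500) ≈ 0.8333
After 'background': P(ore) = 0.5·0.8333 / (0.5·0.8333 + 0.7·0.1667) ≈ 0.7812
After 'anomalous': P(ore) = 0.5·0.7812 / (0.5·0.7812 + 0.3·0.2188) ≈ 0.8562
After 'anomalous': P(ore) = 0.5·0.8562 / (0.5·0.8562 + 0.3·0.1438) ≈ 0.9084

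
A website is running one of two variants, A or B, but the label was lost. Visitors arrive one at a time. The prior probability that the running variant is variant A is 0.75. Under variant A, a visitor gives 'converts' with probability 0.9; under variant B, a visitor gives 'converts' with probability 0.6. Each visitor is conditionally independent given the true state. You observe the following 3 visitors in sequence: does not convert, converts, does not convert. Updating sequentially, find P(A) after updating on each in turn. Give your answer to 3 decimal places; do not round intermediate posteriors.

0.220

Each posterior becomes the prior for the next update.
After 'does not convert': P(A) = 0.1·0.7500 / (0.1·0.7500 + 0.4·0.2500) ≈ 0.4286
After 'converts': P(A) = 0.9·0.4286 / (0.9·0.4286 + 0.6·0.5714) ≈ 0.5294
After 'does not convert': P(A) = 0.1·0.5294 / (0.1·0.5294 + 0.4·0.4706) ≈ 0.2195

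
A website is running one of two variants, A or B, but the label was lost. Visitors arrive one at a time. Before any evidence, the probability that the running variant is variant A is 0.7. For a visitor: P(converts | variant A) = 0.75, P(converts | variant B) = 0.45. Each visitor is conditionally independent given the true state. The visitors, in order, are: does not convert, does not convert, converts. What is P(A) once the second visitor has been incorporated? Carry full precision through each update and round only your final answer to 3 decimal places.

0.325

After 'does not convert': P(A) = 0.25·0.7000 / (0.25·0.7000 + 0.55·0.3000) ≈ 0.5147
After 'does not convert': P(A) = 0.25·0.5147 / (0.25·0.5147 + 0.55·0.4853) ≈ 0.3253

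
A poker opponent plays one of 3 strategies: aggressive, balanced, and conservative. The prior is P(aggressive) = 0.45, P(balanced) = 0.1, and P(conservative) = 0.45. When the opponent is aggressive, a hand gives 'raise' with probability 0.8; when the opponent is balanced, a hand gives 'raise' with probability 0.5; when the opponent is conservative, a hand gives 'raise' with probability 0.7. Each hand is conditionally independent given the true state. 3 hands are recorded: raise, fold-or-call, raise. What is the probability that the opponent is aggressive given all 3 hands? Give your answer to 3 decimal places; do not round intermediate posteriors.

Each posterior becomes the prior for the next update.
After 'raise': normaliser = 0.8·0.4500 + 0.5·0.1000 + 0.7·0.4500; P(aggressive) ≈ 0.4966, P(balanced) ≈ 0.0690, P(conservative) ≈ 0.4345
After 'fold-or-call': normaliser = 0.2·0.4966 + 0.5·0.0690 + 0.3·0.4345; P(aggressive) ≈ 0.3760, P(balanced) ≈ 0.1305, P(conservative) ≈ 0.4935
After 'raise': normaliser = 0.8·0.3760 + 0.5·0.1305 + 0.7·0.4935; P(aggressive) ≈ 0.4228, P(balanced) ≈ 0.0917, P(conservative) ≈ 0.4855

0.423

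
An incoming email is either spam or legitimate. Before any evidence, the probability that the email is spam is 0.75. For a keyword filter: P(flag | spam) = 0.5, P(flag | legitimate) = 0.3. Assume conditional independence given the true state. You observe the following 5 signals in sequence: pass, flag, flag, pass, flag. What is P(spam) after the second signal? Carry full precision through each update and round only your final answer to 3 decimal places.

After 'pass': P(spam) = 0.5·0.7500 / (0.5·0.7500 + 0.7·0.2500) ≈ 0.6818
After 'flag': P(spam) = 0.5·0.6818 / (0.5·0.6818 + 0.3·0.3182) ≈ 0.7812

0.781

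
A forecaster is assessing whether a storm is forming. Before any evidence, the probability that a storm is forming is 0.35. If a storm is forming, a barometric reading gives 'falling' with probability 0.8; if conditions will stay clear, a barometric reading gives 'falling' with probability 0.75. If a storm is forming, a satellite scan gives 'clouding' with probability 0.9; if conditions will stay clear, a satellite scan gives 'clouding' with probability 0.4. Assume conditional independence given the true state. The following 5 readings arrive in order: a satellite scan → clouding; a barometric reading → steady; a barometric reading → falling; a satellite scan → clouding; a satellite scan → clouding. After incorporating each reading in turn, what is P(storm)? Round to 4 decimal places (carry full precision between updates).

Each posterior becomes the prior for the next update.
After a satellite scan='clouding': P(storm) = 0.9·0.3500 / (0.9·0.3500 + 0.4·0.6500) ≈ 0.5478
After a barometric reading='steady': P(storm) = 0.2·0.5478 / (0.2·0.5478 + 0.25·0.4522) ≈ 0.4922
After a barometric reading='falling': P(storm) = 0.8·0.4922 / (0.8·0.4922 + 0.75·0.5078) ≈ 0.5083
After a satellite scan='clouding': P(storm) = 0.9·0.5083 / (0.9·0.5083 + 0.4·0.4917) ≈ 0.6994
After a satellite scan='clouding': P(storm) = 0.9·0.6994 / (0.9·0.6994 + 0.4·0.3006) ≈ 0.8396

0.8396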